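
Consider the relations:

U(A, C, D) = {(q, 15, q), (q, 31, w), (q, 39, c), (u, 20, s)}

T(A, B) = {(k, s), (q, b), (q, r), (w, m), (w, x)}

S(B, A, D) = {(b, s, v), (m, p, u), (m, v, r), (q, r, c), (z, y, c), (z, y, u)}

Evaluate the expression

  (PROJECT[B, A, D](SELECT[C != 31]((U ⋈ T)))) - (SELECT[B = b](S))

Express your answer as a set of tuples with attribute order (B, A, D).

U ⋈ T (natural join on A): {(q, 15, q, b), (q, 15, q, r), (q, 31, w, b), (q, 31, w, r), (q, 39, c, b), (q, 39, c, r)}
Selection C != 31: {(q, 15, q, b), (q, 15, q, r), (q, 39, c, b), (q, 39, c, r)}
π_{B, A, D} gives {(b, q, c), (b, q, q), (r, q, c), (r, q, q)}.
Selection B = b: {(b, s, v)}
Difference: {(b, q, c), (b, q, q), (r, q, c), (r, q, q)} with {(b, s, v)} → {(b, q, c), (b, q, q), (r, q, c), (r, q, q)}

{(b, q, c), (b, q, q), (r, q, c), (r, q, q)}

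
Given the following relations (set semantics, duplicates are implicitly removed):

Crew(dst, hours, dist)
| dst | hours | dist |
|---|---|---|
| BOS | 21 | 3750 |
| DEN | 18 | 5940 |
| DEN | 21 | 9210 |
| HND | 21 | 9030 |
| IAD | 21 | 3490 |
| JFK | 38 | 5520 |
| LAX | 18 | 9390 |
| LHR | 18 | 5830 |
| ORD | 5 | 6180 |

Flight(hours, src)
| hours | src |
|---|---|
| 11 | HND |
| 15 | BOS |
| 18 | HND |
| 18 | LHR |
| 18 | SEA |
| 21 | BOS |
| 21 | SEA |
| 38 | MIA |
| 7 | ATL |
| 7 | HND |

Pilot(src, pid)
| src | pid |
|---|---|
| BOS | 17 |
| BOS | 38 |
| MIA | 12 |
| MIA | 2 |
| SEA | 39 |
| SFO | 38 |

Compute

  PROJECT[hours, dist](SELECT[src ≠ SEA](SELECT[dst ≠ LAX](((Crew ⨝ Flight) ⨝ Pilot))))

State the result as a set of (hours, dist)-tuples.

Crew ⋈ Flight (natural join on hours): {(BOS, 21, 3750, BOS), (BOS, 21, 3750, SEA), (DEN, 18, 5940, HND), (DEN, 18, 5940, LHR), (DEN, 18, 5940, SEA), (DEN, 21, 9210, BOS), (DEN, 21, 9210, SEA), (HND, 21, 9030, BOS), (HND, 21, 9030, SEA), (IAD, 21, 3490, BOS), (IAD, 21, 3490, SEA), (JFK, 38, 5520, MIA), (LAX, 18, 9390, HND), (LAX, 18, 9390, LHR), (LAX, 18, 9390, SEA), (LHR, 18, 5830, HND), (LHR, 18, 5830, LHR), (LHR, 18, 5830, SEA)}
(Crew ⨝ Flight) ⋈ Pilot (natural join on src): {(BOS, 21, 3750, BOS, 17), (BOS, 21, 3750, BOS, 38), (BOS, 21, 3750, SEA, 39), (DEN, 18, 5940, SEA, 39), (DEN, 21, 9210, BOS, 17), (DEN, 21, 9210, BOS, 38), (DEN, 21, 9210, SEA, 39), (HND, 21, 9030, BOS, 17), (HND, 21, 9030, BOS, 38), (HND, 21, 9030, SEA, 39), (IAD, 21, 3490, BOS, 17), (IAD, 21, 3490, BOS, 38), (IAD, 21, 3490, SEA, 39), (JFK, 38, 5520, MIA, 12), (JFK, 38, 5520, MIA, 2), (LAX, 18, 9390, SEA, 39), (LHR, 18, 5830, SEA, 39)}
σ[dst ≠ LAX]: keep tuples satisfying dst ≠ LAX → {(BOS, 21, 3750, BOS, 17), (BOS, 21, 3750, BOS, 38), (BOS, 21, 3750, SEA, 39), (DEN, 18, 5940, SEA, 39), (DEN, 21, 9210, BOS, 17), (DEN, 21, 9210, BOS, 38), (DEN, 21, 9210, SEA, 39), (HND, 21, 9030, BOS, 17), (HND, 21, 9030, BOS, 38), (HND, 21, 9030, SEA, 39), (IAD, 21, 3490, BOS, 17), (IAD, 21, 3490, BOS, 38), (IAD, 21, 3490, SEA, 39), (JFK, 38, 5520, MIA, 12), (JFK, 38, 5520, MIA, 2), (LHR, 18, 5830, SEA, 39)}
σ[src ≠ SEA]: keep tuples satisfying src ≠ SEA → {(BOS, 21, 3750, BOS, 17), (BOS, 21, 3750, BOS, 38), (DEN, 21, 9210, BOS, 17), (DEN, 21, 9210, BOS, 38), (HND, 21, 9030, BOS, 17), (HND, 21, 9030, BOS, 38), (IAD, 21, 3490, BOS, 17), (IAD, 21, 3490, BOS, 38), (JFK, 38, 5520, MIA, 12), (JFK, 38, 5520, MIA, 2)}
π[hours, dist]: project onto (hours, dist) (5 duplicate(s) eliminated) → {(21, 3490), (21, 3750), (21, 9030), (21, 9210), (38, 5520)}

{(21, 3490), (21, 3750), (21, 9030), (21, 9210), (38, 5520)}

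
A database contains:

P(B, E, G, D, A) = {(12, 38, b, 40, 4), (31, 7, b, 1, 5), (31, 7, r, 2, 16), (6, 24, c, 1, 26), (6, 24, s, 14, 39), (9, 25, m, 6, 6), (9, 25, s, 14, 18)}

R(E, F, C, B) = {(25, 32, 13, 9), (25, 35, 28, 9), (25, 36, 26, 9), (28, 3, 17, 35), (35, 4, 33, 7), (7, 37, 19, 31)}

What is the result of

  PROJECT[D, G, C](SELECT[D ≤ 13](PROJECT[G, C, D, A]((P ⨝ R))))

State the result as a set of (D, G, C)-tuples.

{(1, b, 19), (2, r, 19), (6, m, 13), (6, m, 26), (6, m, 28)}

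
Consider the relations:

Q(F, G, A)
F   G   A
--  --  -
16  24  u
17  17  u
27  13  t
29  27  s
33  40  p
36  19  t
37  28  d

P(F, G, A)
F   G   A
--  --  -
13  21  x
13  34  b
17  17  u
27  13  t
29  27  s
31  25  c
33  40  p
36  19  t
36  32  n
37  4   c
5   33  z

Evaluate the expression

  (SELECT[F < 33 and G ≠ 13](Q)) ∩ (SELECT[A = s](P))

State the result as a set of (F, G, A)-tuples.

σ[F < 33 and G ≠ 13]: keep tuples satisfying F < 33 and G ≠ 13 → {(16, 24, u), (17, 17, u), (29, 27, s)}
σ[A = s]: keep tuples satisfying A = s → {(29, 27, s)}
Taking the intersection: {(29, 27, s)}

{(29, 27, s)}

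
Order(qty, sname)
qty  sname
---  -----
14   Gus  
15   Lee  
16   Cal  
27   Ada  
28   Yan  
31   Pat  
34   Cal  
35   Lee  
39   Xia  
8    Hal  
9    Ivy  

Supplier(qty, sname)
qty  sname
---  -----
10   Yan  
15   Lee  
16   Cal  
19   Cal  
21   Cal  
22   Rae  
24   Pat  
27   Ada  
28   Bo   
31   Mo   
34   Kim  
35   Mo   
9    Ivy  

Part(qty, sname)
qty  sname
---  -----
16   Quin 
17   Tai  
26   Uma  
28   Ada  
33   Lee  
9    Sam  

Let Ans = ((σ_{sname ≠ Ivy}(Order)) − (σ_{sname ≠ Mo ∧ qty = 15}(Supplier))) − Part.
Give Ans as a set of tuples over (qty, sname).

{(14, Gus), (16, Cal), (27, Ada), (28, Yan), (31, Pat), (34, Cal), (35, Lee), (39, Xia), (8, Hal)}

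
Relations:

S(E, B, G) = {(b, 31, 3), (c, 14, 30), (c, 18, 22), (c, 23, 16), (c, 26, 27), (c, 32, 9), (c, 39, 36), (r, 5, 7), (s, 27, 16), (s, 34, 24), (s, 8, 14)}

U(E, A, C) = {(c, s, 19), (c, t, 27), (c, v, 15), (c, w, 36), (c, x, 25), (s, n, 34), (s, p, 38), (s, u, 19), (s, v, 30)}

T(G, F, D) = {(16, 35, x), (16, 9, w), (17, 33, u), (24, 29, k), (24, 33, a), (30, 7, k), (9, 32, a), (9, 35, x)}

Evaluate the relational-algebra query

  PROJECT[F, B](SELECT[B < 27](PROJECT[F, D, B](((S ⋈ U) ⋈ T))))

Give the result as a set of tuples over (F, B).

{(35, 23), (7, 14), (9, 23)}

Natural join on E: {(c, 14, 30, s, 19), (c, 14, 30, t, 27), (c, 14, 30, v, 15), (c, 14, 30, w, 36), (c, 14, 30, x, 25), (c, 18, 22, s, 19), (c, 18, 22, t, 27), (c, 18, 22, v, 15), (c, 18, 22, w, 36), (c, 18, 22, x, 25), (c, 23, 16, s, 19), (c, 23, 16, t, 27), (c, 23, 16, v, 15), (c, 23, 16, w, 36), (c, 23, 16, x, 25), (c, 26, 27, s, 19), (c, 26, 27, t, 27), (c, 26, 27, v, 15), (c, 26, 27, w, 36), (c, 26, 27, x, 25), (c, 32, 9, s, 19), (c, 32, 9, t, 27), (c, 32, 9, v, 15), (c, 32, 9, w, 36), (c, 32, 9, x, 25), (c, 39, 36, s, 19), (c, 39, 36, t, 27), (c, 39, 36, v, 15), (c, 39, 36, w, 36), (c, 39, 36, x, 25), (s, 27, 16, n, 34), (s, 27, 16, p, 38), (s, 27, 16, u, 19), (s, 27, 16, v, 30), (s, 34, 24, n, 34), (s, 34, 24, p, 38), (s, 34, 24, u, 19), (s, 34, 24, v, 30), (s, 8, 14, n, 34), (s, 8, 14, p, 38), (s, 8, 14, u, 19), (s, 8, 14, v, 30)}
Natural join on G: {(c, 14, 30, s, 19, 7, k), (c, 14, 30, t, 27, 7, k), (c, 14, 30, v, 15, 7, k), (c, 14, 30, w, 36, 7, k), (c, 14, 30, x, 25, 7, k), (c, 23, 16, s, 19, 35, x), (c, 23, 16, s, 19, 9, w), (c, 23, 16, t, 27, 35, x), (c, 23, 16, t, 27, 9, w), (c, 23, 16, v, 15, 35, x), (c, 23, 16, v, 15, 9, w), (c, 23, 16, w, 36, 35, x), (c, 23, 16, w, 36, 9, w), (c, 23, 16, x, 25, 35, x), (c, 23, 16, x, 25, 9, w), (c, 32, 9, s, 19, 32, a), (c, 32, 9, s, 19, 35, x), (c, 32, 9, t, 27, 32, a), (c, 32, 9, t, 27, 35, x), (c, 32, 9, v, 15, 32, a), (c, 32, 9, v, 15, 35, x), (c, 32, 9, w, 36, 32, a), (c, 32, 9, w, 36, 35, x), (c, 32, 9, x, 25, 32, a), (c, 32, 9, x, 25, 35, x), (s, 27, 16, n, 34, 35, x), (s, 27, 16, n, 34, 9, w), (s, 27, 16, p, 38, 35, x), (s, 27, 16, p, 38, 9, w), (s, 27, 16, u, 19, 35, x), (s, 27, 16, u, 19, 9, w), (s, 27, 16, v, 30, 35, x), (s, 27, 16, v, 30, 9, w), (s, 34, 24, n, 34, 29, k), (s, 34, 24, n, 34, 33, a), (s, 34, 24, p, 38, 29, k), (s, 34, 24, p, 38, 33, a), (s, 34, 24, u, 19, 29, k), (s, 34, 24, u, 19, 33, a), (s, 34, 24, v, 30, 29, k), (s, 34, 24, v, 30, 33, a)}
Projecting to F, D, B (32 duplicate(s) eliminated): {(29, k, 34), (32, a, 32), (33, a, 34), (35, x, 23), (35, x, 27), (35, x, 32), (7, k, 14), (9, w, 23), (9, w, 27)}
Filtering on B < 27 leaves {(35, x, 23), (7, k, 14), (9, w, 23)}.
Projecting to F, B: {(35, 23), (7, 14), (9, 23)}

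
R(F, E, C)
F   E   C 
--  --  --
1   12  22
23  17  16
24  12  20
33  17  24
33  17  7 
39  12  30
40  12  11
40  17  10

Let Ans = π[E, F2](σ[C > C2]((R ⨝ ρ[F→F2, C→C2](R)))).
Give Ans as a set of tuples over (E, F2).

{(12, 1), (12, 24), (12, 40), (17, 23), (17, 33), (17, 40)}

ρ[F→F2, C→C2]: schema becomes (F2, E, C2); tuples unchanged.
Joining R and ρ[F→F2, C→C2](R) on E yields {(1, 12, 22, 1, 22), (1, 12, 22, 24, 20), (1, 12, 22, 39, 30), (1, 12, 22, 40, 11), (23, 17, 16, 23, 16), (23, 17, 16, 33, 24), (23, 17, 16, 33, 7), (23, 17, 16, 40, 10), (24, 12, 20, 1, 22), (24, 12, 20, 24, 20), (24, 12, 20, 39, 30), (24, 12, 20, 40, 11), (33, 17, 24, 23, 16), (33, 17, 24, 33, 24), (33, 17, 24, 33, 7), (33, 17, 24, 40, 10), (33, 17, 7, 23, 16), (33, 17, 7, 33, 24), (33, 17, 7, 33, 7), (33, 17, 7, 40, 10), (39, 12, 30, 1, 22), (39, 12, 30, 24, 20), (39, 12, 30, 39, 30), (39, 12, 30, 40, 11), (40, 12, 11, 1, 22), (40, 12, 11, 24, 20), (40, 12, 11, 39, 30), (40, 12, 11, 40, 11), (40, 17, 10, 23, 16), (40, 17, 10, 33, 24), (40, 17, 10, 33, 7), (40, 17, 10, 40, 10)}.
Selection C > C2: {(1, 12, 22, 24, 20), (1, 12, 22, 40, 11), (23, 17, 16, 33, 7), (23, 17, 16, 40, 10), (24, 12, 20, 40, 11), (33, 17, 24, 23, 16), (33, 17, 24, 33, 7), (33, 17, 24, 40, 10), (39, 12, 30, 1, 22), (39, 12, 30, 24, 20), (39, 12, 30, 40, 11), (40, 17, 10, 33, 7)}
π_{E, F2} gives {(12, 1), (12, 24), (12, 40), (17, 23), (17, 33), (17, 40)} (6 duplicate(s) eliminated).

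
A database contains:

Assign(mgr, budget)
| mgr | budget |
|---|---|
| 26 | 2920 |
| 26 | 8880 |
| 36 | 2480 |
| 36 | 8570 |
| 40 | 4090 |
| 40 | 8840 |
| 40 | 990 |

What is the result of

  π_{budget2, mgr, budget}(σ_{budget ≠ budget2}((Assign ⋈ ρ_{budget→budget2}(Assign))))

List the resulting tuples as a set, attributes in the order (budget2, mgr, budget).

{(2480, 36, 8570), (2920, 26, 8880), (4090, 40, 8840), (4090, 40, 990), (8570, 36, 2480), (8840, 40, 4090), (8840, 40, 990), (8880, 26, 2920), (990, 40, 4090), (990, 40, 8840)}

ρ[budget→budget2]: schema becomes (mgr, budget2); tuples unchanged.
Assign ⋈ ρ_{budget→budget2}(Assign) (natural join on mgr): {(26, 2920, 2920), (26, 2920, 8880), (26, 8880, 2920), (26, 8880, 8880), (36, 2480, 2480), (36, 2480, 8570), (36, 8570, 2480), (36, 8570, 8570), (40, 4090, 4090), (40, 4090, 8840), (40, 4090, 990), (40, 8840, 4090), (40, 8840, 8840), (40, 8840, 990), (40, 990, 4090), (40, 990, 8840), (40, 990, 990)}
σ[budget ≠ budget2]: keep tuples satisfying budget ≠ budget2 → {(26, 2920, 8880), (26, 8880, 2920), (36, 2480, 8570), (36, 8570, 2480), (40, 4090, 8840), (40, 4090, 990), (40, 8840, 4090), (40, 8840, 990), (40, 990, 4090), (40, 990, 8840)}
Keep only column(s) budget2, mgr, budget: {(2480, 36, 8570), (2920, 26, 8880), (4090, 40, 8840), (4090, 40, 990), (8570, 36, 2480), (8840, 40, 4090), (8840, 40, 990), (8880, 26, 2920), (990, 40, 4090), (990, 40, 8840)}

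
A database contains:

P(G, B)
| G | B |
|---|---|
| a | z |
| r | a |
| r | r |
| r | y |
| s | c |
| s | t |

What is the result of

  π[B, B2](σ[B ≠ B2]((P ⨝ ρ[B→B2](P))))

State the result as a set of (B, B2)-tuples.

ρ[B→B2]: schema becomes (G, B2); tuples unchanged.
P ⋈ ρ[B→B2](P) (natural join on G): {(a, z, z), (r, a, a), (r, a, r), (r, a, y), (r, r, a), (r, r, r), (r, r, y), (r, y, a), (r, y, r), (r, y, y), (s, c, c), (s, c, t), (s, t, c), (s, t, t)}
Apply σ_{B ≠ B2}; surviving tuples: {(r, a, r), (r, a, y), (r, r, a), (r, r, y), (r, y, a), (r, y, r), (s, c, t), (s, t, c)}
π[B, B2]: project onto (B, B2) → {(a, r), (a, y), (c, t), (r, a), (r, y), (t, c), (y, a), (y, r)}

{(a, r), (a, y), (c, t), (r, a), (r, y), (t, c), (y, a), (y, r)}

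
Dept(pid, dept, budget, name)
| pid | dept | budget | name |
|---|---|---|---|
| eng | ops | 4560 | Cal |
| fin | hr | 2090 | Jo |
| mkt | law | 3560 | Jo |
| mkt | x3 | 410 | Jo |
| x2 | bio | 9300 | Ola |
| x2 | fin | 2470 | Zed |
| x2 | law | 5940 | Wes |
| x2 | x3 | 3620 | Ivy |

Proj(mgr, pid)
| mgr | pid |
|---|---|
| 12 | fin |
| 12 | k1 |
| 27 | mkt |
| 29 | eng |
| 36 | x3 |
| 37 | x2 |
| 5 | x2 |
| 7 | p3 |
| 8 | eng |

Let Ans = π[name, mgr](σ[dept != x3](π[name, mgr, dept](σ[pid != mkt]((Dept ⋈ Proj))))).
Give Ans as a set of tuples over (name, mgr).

Joining Dept and Proj on pid yields {(eng, ops, 4560, Cal, 29), (eng, ops, 4560, Cal, 8), (fin, hr, 2090, Jo, 12), (mkt, law, 3560, Jo, 27), (mkt, x3, 410, Jo, 27), (x2, bio, 9300, Ola, 37), (x2, bio, 9300, Ola, 5), (x2, fin, 2470, Zed, 37), (x2, fin, 2470, Zed, 5), (x2, law, 5940, Wes, 37), (x2, law, 5940, Wes, 5), (x2, x3, 3620, Ivy, 37), (x2, x3, 3620, Ivy, 5)}.
Apply σ_{pid != mkt}; surviving tuples: {(eng, ops, 4560, Cal, 29), (eng, ops, 4560, Cal, 8), (fin, hr, 2090, Jo, 12), (x2, bio, 9300, Ola, 37), (x2, bio, 9300, Ola, 5), (x2, fin, 2470, Zed, 37), (x2, fin, 2470, Zed, 5), (x2, law, 5940, Wes, 37), (x2, law, 5940, Wes, 5), (x2, x3, 3620, Ivy, 37), (x2, x3, 3620, Ivy, 5)}
Projecting to name, mgr, dept: {(Cal, 29, ops), (Cal, 8, ops), (Ivy, 37, x3), (Ivy, 5, x3), (Jo, 12, hr), (Ola, 37, bio), (Ola, 5, bio), (Wes, 37, law), (Wes, 5, law), (Zed, 37, fin), (Zed, 5, fin)}
Apply σ_{dept != x3}; surviving tuples: {(Cal, 29, ops), (Cal, 8, ops), (Jo, 12, hr), (Ola, 37, bio), (Ola, 5, bio), (Wes, 37, law), (Wes, 5, law), (Zed, 37, fin), (Zed, 5, fin)}
Projecting to name, mgr: {(Cal, 29), (Cal, 8), (Jo, 12), (Ola, 37), (Ola, 5), (Wes, 37), (Wes, 5), (Zed, 37), (Zed, 5)}

{(Cal, 29), (Cal, 8), (Jo, 12), (Ola, 37), (Ola, 5), (Wes, 37), (Wes, 5), (Zed, 37), (Zed, 5)}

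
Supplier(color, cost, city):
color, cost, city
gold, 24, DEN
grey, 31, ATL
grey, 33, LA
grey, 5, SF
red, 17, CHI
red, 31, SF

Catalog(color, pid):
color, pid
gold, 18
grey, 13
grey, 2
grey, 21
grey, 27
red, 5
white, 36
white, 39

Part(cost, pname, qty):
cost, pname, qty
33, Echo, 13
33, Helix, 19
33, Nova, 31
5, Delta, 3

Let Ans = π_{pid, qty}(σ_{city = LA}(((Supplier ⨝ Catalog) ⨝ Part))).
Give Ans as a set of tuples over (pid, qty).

{(13, 13), (13, 19), (13, 31), (2, 13), (2, 19), (2, 31), (21, 13), (21, 19), (21, 31), (27, 13), (27, 19), (27, 31)}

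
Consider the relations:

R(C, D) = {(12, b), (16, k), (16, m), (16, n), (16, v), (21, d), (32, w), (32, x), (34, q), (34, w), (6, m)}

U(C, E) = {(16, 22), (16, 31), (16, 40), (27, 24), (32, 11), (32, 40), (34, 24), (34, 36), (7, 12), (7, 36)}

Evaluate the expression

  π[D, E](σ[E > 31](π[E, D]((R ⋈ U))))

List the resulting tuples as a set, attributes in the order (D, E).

{(k, 40), (m, 40), (n, 40), (q, 36), (v, 40), (w, 36), (w, 40), (x, 40)}

Joining R and U on C yields {(16, k, 22), (16, k, 31), (16, k, 40), (16, m, 22), (16, m, 31), (16, m, 40), (16, n, 22), (16, n, 31), (16, n, 40), (16, v, 22), (16, v, 31), (16, v, 40), (32, w, 11), (32, w, 40), (32, x, 11), (32, x, 40), (34, q, 24), (34, q, 36), (34, w, 24), (34, w, 36)}.
Keep only column(s) E, D: {(11, w), (11, x), (22, k), (22, m), (22, n), (22, v), (24, q), (24, w), (31, k), (31, m), (31, n), (31, v), (36, q), (36, w), (40, k), (40, m), (40, n), (40, v), (40, w), (40, x)}
Selection E > 31: {(36, q), (36, w), (40, k), (40, m), (40, n), (40, v), (40, w), (40, x)}
Keep only column(s) D, E: {(k, 40), (m, 40), (n, 40), (q, 36), (v, 40), (w, 36), (w, 40), (x, 40)}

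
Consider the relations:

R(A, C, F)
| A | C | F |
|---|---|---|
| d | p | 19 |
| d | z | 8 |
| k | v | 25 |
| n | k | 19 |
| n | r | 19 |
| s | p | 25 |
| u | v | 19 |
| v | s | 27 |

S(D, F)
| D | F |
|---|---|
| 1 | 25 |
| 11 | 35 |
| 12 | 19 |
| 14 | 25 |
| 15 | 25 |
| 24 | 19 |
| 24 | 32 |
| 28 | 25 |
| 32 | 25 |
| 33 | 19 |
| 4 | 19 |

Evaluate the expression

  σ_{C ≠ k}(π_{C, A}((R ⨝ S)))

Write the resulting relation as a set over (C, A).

{(p, d), (p, s), (r, n), (v, k), (v, u)}

R ⋈ S (natural join on F): {(d, p, 19, 12), (d, p, 19, 24), (d, p, 19, 33), (d, p, 19, 4), (k, v, 25, 1), (k, v, 25, 14), (k, v, 25, 15), (k, v, 25, 28), (k, v, 25, 32), (n, k, 19, 12), (n, k, 19, 24), (n, k, 19, 33), (n, k, 19, 4), (n, r, 19, 12), (n, r, 19, 24), (n, r, 19, 33), (n, r, 19, 4), (s, p, 25, 1), (s, p, 25, 14), (s, p, 25, 15), (s, p, 25, 28), (s, p, 25, 32), (u, v, 19, 12), (u, v, 19, 24), (u, v, 19, 33), (u, v, 19, 4)}
π_{C, A} gives {(k, n), (p, d), (p, s), (r, n), (v, k), (v, u)} (20 duplicate(s) eliminated).
Selection C ≠ k: {(p, d), (p, s), (r, n), (v, k), (v, u)}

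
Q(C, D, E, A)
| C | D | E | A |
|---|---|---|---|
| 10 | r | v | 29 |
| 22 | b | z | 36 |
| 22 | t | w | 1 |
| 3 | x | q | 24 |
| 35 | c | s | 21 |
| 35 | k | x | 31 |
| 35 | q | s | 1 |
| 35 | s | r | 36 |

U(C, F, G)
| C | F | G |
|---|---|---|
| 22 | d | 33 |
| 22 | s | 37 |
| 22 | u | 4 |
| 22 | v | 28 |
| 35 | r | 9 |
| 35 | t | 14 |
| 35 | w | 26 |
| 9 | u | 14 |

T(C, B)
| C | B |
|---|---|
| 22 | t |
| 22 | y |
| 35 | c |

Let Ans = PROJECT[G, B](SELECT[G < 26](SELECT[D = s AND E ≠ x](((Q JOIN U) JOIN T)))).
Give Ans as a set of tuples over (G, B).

{(14, c), (9, c)}

Q ⋈ U (natural join on C): {(22, b, z, 36, d, 33), (22, b, z, 36, s, 37), (22, b, z, 36, u, 4), (22, b, z, 36, v, 28), (22, t, w, 1, d, 33), (22, t, w, 1, s, 37), (22, t, w, 1, u, 4), (22, t, w, 1, v, 28), (35, c, s, 21, r, 9), (35, c, s, 21, t, 14), (35, c, s, 21, w, 26), (35, k, x, 31, r, 9), (35, k, x, 31, t, 14), (35, k, x, 31, w, 26), (35, q, s, 1, r, 9), (35, q, s, 1, t, 14), (35, q, s, 1, w, 26), (35, s, r, 36, r, 9), (35, s, r, 36, t, 14), (35, s, r, 36, w, 26)}
(Q JOIN U) ⋈ T (natural join on C): {(22, b, z, 36, d, 33, t), (22, b, z, 36, d, 33, y), (22, b, z, 36, s, 37, t), (22, b, z, 36, s, 37, y), (22, b, z, 36, u, 4, t), (22, b, z, 36, u, 4, y), (22, b, z, 36, v, 28, t), (22, b, z, 36, v, 28, y), (22, t, w, 1, d, 33, t), (22, t, w, 1, d, 33, y), (22, t, w, 1, s, 37, t), (22, t, w, 1, s, 37, y), (22, t, w, 1, u, 4, t), (22, t, w, 1, u, 4, y), (22, t, w, 1, v, 28, t), (22, t, w, 1, v, 28, y), (35, c, s, 21, r, 9, c), (35, c, s, 21, t, 14, c), (35, c, s, 21, w, 26, c), (35, k, x, 31, r, 9, c), (35, k, x, 31, t, 14, c), (35, k, x, 31, w, 26, c), (35, q, s, 1, r, 9, c), (35, q, s, 1, t, 14, c), (35, q, s, 1, w, 26, c), (35, s, r, 36, r, 9, c), (35, s, r, 36, t, 14, c), (35, s, r, 36, w, 26, c)}
Selection D = s AND E ≠ x: {(35, s, r, 36, r, 9, c), (35, s, r, 36, t, 14, c), (35, s, r, 36, w, 26, c)}
Selection G < 26: {(35, s, r, 36, r, 9, c), (35, s, r, 36, t, 14, c)}
π_{G, B} gives {(14, c), (9, c)}.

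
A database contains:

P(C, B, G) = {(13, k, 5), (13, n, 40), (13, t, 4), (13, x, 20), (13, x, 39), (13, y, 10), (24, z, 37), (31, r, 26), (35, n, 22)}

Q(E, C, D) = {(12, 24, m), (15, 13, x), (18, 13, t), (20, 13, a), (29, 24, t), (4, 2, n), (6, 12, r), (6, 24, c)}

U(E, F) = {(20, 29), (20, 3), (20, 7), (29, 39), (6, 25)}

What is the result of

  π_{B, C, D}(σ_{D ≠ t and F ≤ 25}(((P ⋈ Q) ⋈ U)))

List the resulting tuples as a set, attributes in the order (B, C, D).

{(k, 13, a), (n, 13, a), (t, 13, a), (x, 13, a), (y, 13, a), (z, 24, c)}

P ⋈ Q (natural join on C): {(13, k, 5, 15, x), (13, k, 5, 18, t), (13, k, 5, 20, a), (13, n, 40, 15, x), (13, n, 40, 18, t), (13, n, 40, 20, a), (13, t, 4, 15, x), (13, t, 4, 18, t), (13, t, 4, 20, a), (13, x, 20, 15, x), (13, x, 20, 18, t), (13, x, 20, 20, a), (13, x, 39, 15, x), (13, x, 39, 18, t), (13, x, 39, 20, a), (13, y, 10, 15, x), (13, y, 10, 18, t), (13, y, 10, 20, a), (24, z, 37, 12, m), (24, z, 37, 29, t), (24, z, 37, 6, c)}
(P ⋈ Q) ⋈ U (natural join on E): {(13, k, 5, 20, a, 29), (13, k, 5, 20, a, 3), (13, k, 5, 20, a, 7), (13, n, 40, 20, a, 29), (13, n, 40, 20, a, 3), (13, n, 40, 20, a, 7), (13, t, 4, 20, a, 29), (13, t, 4, 20, a, 3), (13, t, 4, 20, a, 7), (13, x, 20, 20, a, 29), (13, x, 20, 20, a, 3), (13, x, 20, 20, a, 7), (13, x, 39, 20, a, 29), (13, x, 39, 20, a, 3), (13, x, 39, 20, a, 7), (13, y, 10, 20, a, 29), (13, y, 10, 20, a, 3), (13, y, 10, 20, a, 7), (24, z, 37, 29, t, 39), (24, z, 37, 6, c, 25)}
Filtering on D ≠ t and F ≤ 25 leaves {(13, k, 5, 20, a, 3), (13, k, 5, 20, a, 7), (13, n, 40, 20, a, 3), (13, n, 40, 20, a, 7), (13, t, 4, 20, a, 3), (13, t, 4, 20, a, 7), (13, x, 20, 20, a, 3), (13, x, 20, 20, a, 7), (13, x, 39, 20, a, 3), (13, x, 39, 20, a, 7), (13, y, 10, 20, a, 3), (13, y, 10, 20, a, 7), (24, z, 37, 6, c, 25)}.
π[B, C, D]: project onto (B, C, D) (7 duplicate(s) eliminated) → {(k, 13, a), (n, 13, a), (t, 13, a), (x, 13, a), (y, 13, a), (z, 24, c)}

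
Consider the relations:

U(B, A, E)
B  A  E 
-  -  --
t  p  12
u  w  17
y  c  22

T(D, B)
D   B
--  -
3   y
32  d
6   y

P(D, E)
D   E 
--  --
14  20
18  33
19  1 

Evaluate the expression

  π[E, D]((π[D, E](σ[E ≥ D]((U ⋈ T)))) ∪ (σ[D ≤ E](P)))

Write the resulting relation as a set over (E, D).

{(20, 14), (22, 3), (22, 6), (33, 18)}

Joining U and T on B yields {(y, c, 22, 3), (y, c, 22, 6)}.
Selection E ≥ D: {(y, c, 22, 3), (y, c, 22, 6)}
Projecting to D, E: {(3, 22), (6, 22)}
Selection D ≤ E: {(14, 20), (18, 33)}
Union: {(3, 22), (6, 22)} with {(14, 20), (18, 33)} → {(14, 20), (18, 33), (3, 22), (6, 22)}
Projecting to E, D: {(20, 14), (22, 3), (22, 6), (33, 18)}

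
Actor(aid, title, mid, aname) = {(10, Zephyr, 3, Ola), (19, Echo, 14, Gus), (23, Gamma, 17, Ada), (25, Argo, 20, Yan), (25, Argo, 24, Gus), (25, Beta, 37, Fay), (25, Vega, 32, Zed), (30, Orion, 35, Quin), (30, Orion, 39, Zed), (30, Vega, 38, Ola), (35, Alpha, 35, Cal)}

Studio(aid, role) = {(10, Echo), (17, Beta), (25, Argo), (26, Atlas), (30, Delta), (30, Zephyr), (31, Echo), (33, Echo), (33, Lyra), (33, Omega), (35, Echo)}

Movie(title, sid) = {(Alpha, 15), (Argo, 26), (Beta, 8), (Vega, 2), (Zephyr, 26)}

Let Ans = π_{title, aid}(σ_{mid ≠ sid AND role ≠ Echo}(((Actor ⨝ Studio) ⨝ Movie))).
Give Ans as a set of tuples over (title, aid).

Natural join on aid: {(10, Zephyr, 3, Ola, Echo), (25, Argo, 20, Yan, Argo), (25, Argo, 24, Gus, Argo), (25, Beta, 37, Fay, Argo), (25, Vega, 32, Zed, Argo), (30, Orion, 35, Quin, Delta), (30, Orion, 35, Quin, Zephyr), (30, Orion, 39, Zed, Delta), (30, Orion, 39, Zed, Zephyr), (30, Vega, 38, Ola, Delta), (30, Vega, 38, Ola, Zephyr), (35, Alpha, 35, Cal, Echo)}
Natural join on title: {(10, Zephyr, 3, Ola, Echo, 26), (25, Argo, 20, Yan, Argo, 26), (25, Argo, 24, Gus, Argo, 26), (25, Beta, 37, Fay, Argo, 8), (25, Vega, 32, Zed, Argo, 2), (30, Vega, 38, Ola, Delta, 2), (30, Vega, 38, Ola, Zephyr, 2), (35, Alpha, 35, Cal, Echo, 15)}
σ[mid ≠ sid AND role ≠ Echo]: keep tuples satisfying mid ≠ sid AND role ≠ Echo → {(25, Argo, 20, Yan, Argo, 26), (25, Argo, 24, Gus, Argo, 26), (25, Beta, 37, Fay, Argo, 8), (25, Vega, 32, Zed, Argo, 2), (30, Vega, 38, Ola, Delta, 2), (30, Vega, 38, Ola, Zephyr, 2)}
Projecting to title, aid (2 duplicate(s) eliminated): {(Argo, 25), (Beta, 25), (Vega, 25), (Vega, 30)}

{(Argo, 25), (Beta, 25), (Vega, 25), (Vega, 30)}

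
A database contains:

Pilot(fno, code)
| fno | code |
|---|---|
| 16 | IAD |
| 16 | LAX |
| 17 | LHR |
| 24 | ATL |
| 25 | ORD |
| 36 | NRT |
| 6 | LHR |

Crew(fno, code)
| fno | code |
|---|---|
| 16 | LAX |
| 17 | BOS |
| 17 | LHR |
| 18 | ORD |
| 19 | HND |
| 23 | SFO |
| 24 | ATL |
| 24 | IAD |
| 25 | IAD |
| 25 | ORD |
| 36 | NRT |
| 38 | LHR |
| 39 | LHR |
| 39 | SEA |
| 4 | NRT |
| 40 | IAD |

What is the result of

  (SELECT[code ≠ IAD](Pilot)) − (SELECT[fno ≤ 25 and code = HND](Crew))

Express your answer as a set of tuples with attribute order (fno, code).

{(16, LAX), (17, LHR), (24, ATL), (25, ORD), (36, NRT), (6, LHR)}

Filtering on code ≠ IAD leaves {(16, LAX), (17, LHR), (24, ATL), (25, ORD), (36, NRT), (6, LHR)}.
Filtering on fno ≤ 25 and code = HND leaves {(19, HND)}.
Set difference of the two operands is {(16, LAX), (17, LHR), (24, ATL), (25, ORD), (36, NRT), (6, LHR)}.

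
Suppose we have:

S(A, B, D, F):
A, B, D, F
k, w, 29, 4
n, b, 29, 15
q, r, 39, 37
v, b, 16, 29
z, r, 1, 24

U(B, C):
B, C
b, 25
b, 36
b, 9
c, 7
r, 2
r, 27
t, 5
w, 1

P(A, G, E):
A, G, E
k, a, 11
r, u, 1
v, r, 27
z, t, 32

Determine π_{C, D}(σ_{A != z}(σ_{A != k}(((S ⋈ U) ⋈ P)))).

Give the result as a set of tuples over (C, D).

Joining S and U on B yields {(k, w, 29, 4, 1), (n, b, 29, 15, 25), (n, b, 29, 15, 36), (n, b, 29, 15, 9), (q, r, 39, 37, 2), (q, r, 39, 37, 27), (v, b, 16, 29, 25), (v, b, 16, 29, 36), (v, b, 16, 29, 9), (z, r, 1, 24, 2), (z, r, 1, 24, 27)}.
Joining (S ⋈ U) and P on A yields {(k, w, 29, 4, 1, a, 11), (v, b, 16, 29, 25, r, 27), (v, b, 16, 29, 36, r, 27), (v, b, 16, 29, 9, r, 27), (z, r, 1, 24, 2, t, 32), (z, r, 1, 24, 27, t, 32)}.
Filtering on A != k leaves {(v, b, 16, 29, 25, r, 27), (v, b, 16, 29, 36, r, 27), (v, b, 16, 29, 9, r, 27), (z, r, 1, 24, 2, t, 32), (z, r, 1, 24, 27, t, 32)}.
Filtering on A != z leaves {(v, b, 16, 29, 25, r, 27), (v, b, 16, 29, 36, r, 27), (v, b, 16, 29, 9, r, 27)}.
π_{C, D} gives {(25, 16), (36, 16), (9, 16)}.

{(25, 16), (36, 16), (9, 16)}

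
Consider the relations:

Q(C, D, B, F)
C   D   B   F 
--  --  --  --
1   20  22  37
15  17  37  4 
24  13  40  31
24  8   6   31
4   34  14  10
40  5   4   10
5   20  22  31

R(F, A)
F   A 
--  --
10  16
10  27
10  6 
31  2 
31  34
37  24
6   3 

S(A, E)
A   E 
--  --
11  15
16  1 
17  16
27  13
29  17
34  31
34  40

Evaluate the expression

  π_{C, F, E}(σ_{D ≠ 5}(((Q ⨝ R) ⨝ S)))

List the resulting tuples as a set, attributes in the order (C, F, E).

{(24, 31, 31), (24, 31, 40), (4, 10, 1), (4, 10, 13), (5, 31, 31), (5, 31, 40)}

Joining Q and R on F yields {(1, 20, 22, 37, 24), (24, 13, 40, 31, 2), (24, 13, 40, 31, 34), (24, 8, 6, 31, 2), (24, 8, 6, 31, 34), (4, 34, 14, 10, 16), (4, 34, 14, 10, 27), (4, 34, 14, 10, 6), (40, 5, 4, 10, 16), (40, 5, 4, 10, 27), (40, 5, 4, 10, 6), (5, 20, 22, 31, 2), (5, 20, 22, 31, 34)}.
Joining (Q ⨝ R) and S on A yields {(24, 13, 40, 31, 34, 31), (24, 13, 40, 31, 34, 40), (24, 8, 6, 31, 34, 31), (24, 8, 6, 31, 34, 40), (4, 34, 14, 10, 16, 1), (4, 34, 14, 10, 27, 13), (40, 5, 4, 10, 16, 1), (40, 5, 4, 10, 27, 13), (5, 20, 22, 31, 34, 31), (5, 20, 22, 31, 34, 40)}.
σ[D ≠ 5]: keep tuples satisfying D ≠ 5 → {(24, 13, 40, 31, 34, 31), (24, 13, 40, 31, 34, 40), (24, 8, 6, 31, 34, 31), (24, 8, 6, 31, 34, 40), (4, 34, 14, 10, 16, 1), (4, 34, 14, 10, 27, 13), (5, 20, 22, 31, 34, 31), (5, 20, 22, 31, 34, 40)}
π_{C, F, E} gives {(24, 31, 31), (24, 31, 40), (4, 10, 1), (4, 10, 13), (5, 31, 31), (5, 31, 40)} (2 duplicate(s) eliminated).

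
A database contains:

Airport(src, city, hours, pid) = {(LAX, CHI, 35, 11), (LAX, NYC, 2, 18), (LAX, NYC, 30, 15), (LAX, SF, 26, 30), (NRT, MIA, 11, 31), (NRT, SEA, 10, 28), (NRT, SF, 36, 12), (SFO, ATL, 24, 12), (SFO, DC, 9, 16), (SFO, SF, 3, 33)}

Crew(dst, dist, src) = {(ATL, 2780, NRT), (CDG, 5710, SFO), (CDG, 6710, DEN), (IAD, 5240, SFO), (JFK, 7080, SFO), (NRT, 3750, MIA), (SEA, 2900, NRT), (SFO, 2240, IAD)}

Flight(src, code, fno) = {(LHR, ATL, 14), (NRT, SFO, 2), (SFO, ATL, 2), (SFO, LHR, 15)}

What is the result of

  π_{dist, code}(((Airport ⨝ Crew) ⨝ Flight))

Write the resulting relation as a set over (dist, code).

{(2780, SFO), (2900, SFO), (5240, ATL), (5240, LHR), (5710, ATL), (5710, LHR), (7080, ATL), (7080, LHR)}

Airport ⋈ Crew (natural join on src): {(NRT, MIA, 11, 31, ATL, 2780), (NRT, MIA, 11, 31, SEA, 2900), (NRT, SEA, 10, 28, ATL, 2780), (NRT, SEA, 10, 28, SEA, 2900), (NRT, SF, 36, 12, ATL, 2780), (NRT, SF, 36, 12, SEA, 2900), (SFO, ATL, 24, 12, CDG, 5710), (SFO, ATL, 24, 12, IAD, 5240), (SFO, ATL, 24, 12, JFK, 7080), (SFO, DC, 9, 16, CDG, 5710), (SFO, DC, 9, 16, IAD, 5240), (SFO, DC, 9, 16, JFK, 7080), (SFO, SF, 3, 33, CDG, 5710), (SFO, SF, 3, 33, IAD, 5240), (SFO, SF, 3, 33, JFK, 7080)}
(Airport ⨝ Crew) ⋈ Flight (natural join on src): {(NRT, MIA, 11, 31, ATL, 2780, SFO, 2), (NRT, MIA, 11, 31, SEA, 2900, SFO, 2), (NRT, SEA, 10, 28, ATL, 2780, SFO, 2), (NRT, SEA, 10, 28, SEA, 2900, SFO, 2), (NRT, SF, 36, 12, ATL, 2780, SFO, 2), (NRT, SF, 36, 12, SEA, 2900, SFO, 2), (SFO, ATL, 24, 12, CDG, 5710, ATL, 2), (SFO, ATL, 24, 12, CDG, 5710, LHR, 15), (SFO, ATL, 24, 12, IAD, 5240, ATL, 2), (SFO, ATL, 24, 12, IAD, 5240, LHR, 15), (SFO, ATL, 24, 12, JFK, 7080, ATL, 2), (SFO, ATL, 24, 12, JFK, 7080, LHR, 15), (SFO, DC, 9, 16, CDG, 5710, ATL, 2), (SFO, DC, 9, 16, CDG, 5710, LHR, 15), (SFO, DC, 9, 16, IAD, 5240, ATL, 2), (SFO, DC, 9, 16, IAD, 5240, LHR, 15), (SFO, DC, 9, 16, JFK, 7080, ATL, 2), (SFO, DC, 9, 16, JFK, 7080, LHR, 15), (SFO, SF, 3, 33, CDG, 5710, ATL, 2), (SFO, SF, 3, 33, CDG, 5710, LHR, 15), (SFO, SF, 3, 33, IAD, 5240, ATL, 2), (SFO, SF, 3, 33, IAD, 5240, LHR, 15), (SFO, SF, 3, 33, JFK, 7080, ATL, 2), (SFO, SF, 3, 33, JFK, 7080, LHR, 15)}
Projecting to dist, code (16 duplicate(s) eliminated): {(2780, SFO), (2900, SFO), (5240, ATL), (5240, LHR), (5710, ATL), (5710, LHR), (7080, ATL), (7080, LHR)}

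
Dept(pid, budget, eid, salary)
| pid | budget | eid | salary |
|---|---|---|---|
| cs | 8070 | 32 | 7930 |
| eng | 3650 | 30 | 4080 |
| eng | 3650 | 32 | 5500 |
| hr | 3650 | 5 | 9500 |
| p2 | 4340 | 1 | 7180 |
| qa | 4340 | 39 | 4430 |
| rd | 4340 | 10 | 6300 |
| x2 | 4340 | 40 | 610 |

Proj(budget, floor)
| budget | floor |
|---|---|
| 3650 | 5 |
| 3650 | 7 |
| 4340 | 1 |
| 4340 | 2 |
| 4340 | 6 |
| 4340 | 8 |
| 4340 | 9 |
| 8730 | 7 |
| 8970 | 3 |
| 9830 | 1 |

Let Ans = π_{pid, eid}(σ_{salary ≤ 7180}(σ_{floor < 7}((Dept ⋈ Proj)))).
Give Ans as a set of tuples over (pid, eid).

{(eng, 30), (eng, 32), (p2, 1), (qa, 39), (rd, 10), (x2, 40)}

Natural join on budget: {(eng, 3650, 30, 4080, 5), (eng, 3650, 30, 4080, 7), (eng, 3650, 32, 5500, 5), (eng, 3650, 32, 5500, 7), (hr, 3650, 5, 9500, 5), (hr, 3650, 5, 9500, 7), (p2, 4340, 1, 7180, 1), (p2, 4340, 1, 7180, 2), (p2, 4340, 1, 7180, 6), (p2, 4340, 1, 7180, 8), (p2, 4340, 1, 7180, 9), (qa, 4340, 39, 4430, 1), (qa, 4340, 39, 4430, 2), (qa, 4340, 39, 4430, 6), (qa, 4340, 39, 4430, 8), (qa, 4340, 39, 4430, 9), (rd, 4340, 10, 6300, 1), (rd, 4340, 10, 6300, 2), (rd, 4340, 10, 6300, 6), (rd, 4340, 10, 6300, 8), (rd, 4340, 10, 6300, 9), (x2, 4340, 40, 610, 1), (x2, 4340, 40, 610, 2), (x2, 4340, 40, 610, 6), (x2, 4340, 40, 610, 8), (x2, 4340, 40, 610, 9)}
Filtering on floor < 7 leaves {(eng, 3650, 30, 4080, 5), (eng, 3650, 32, 5500, 5), (hr, 3650, 5, 9500, 5), (p2, 4340, 1, 7180, 1), (p2, 4340, 1, 7180, 2), (p2, 4340, 1, 7180, 6), (qa, 4340, 39, 4430, 1), (qa, 4340, 39, 4430, 2), (qa, 4340, 39, 4430, 6), (rd, 4340, 10, 6300, 1), (rd, 4340, 10, 6300, 2), (rd, 4340, 10, 6300, 6), (x2, 4340, 40, 610, 1), (x2, 4340, 40, 610, 2), (x2, 4340, 40, 610, 6)}.
Filtering on salary ≤ 7180 leaves {(eng, 3650, 30, 4080, 5), (eng, 3650, 32, 5500, 5), (p2, 4340, 1, 7180, 1), (p2, 4340, 1, 7180, 2), (p2, 4340, 1, 7180, 6), (qa, 4340, 39, 4430, 1), (qa, 4340, 39, 4430, 2), (qa, 4340, 39, 4430, 6), (rd, 4340, 10, 6300, 1), (rd, 4340, 10, 6300, 2), (rd, 4340, 10, 6300, 6), (x2, 4340, 40, 610, 1), (x2, 4340, 40, 610, 2), (x2, 4340, 40, 610, 6)}.
Keep only column(s) pid, eid (8 duplicate(s) eliminated): {(eng, 30), (eng, 32), (p2, 1), (qa, 39), (rd, 10), (x2, 40)}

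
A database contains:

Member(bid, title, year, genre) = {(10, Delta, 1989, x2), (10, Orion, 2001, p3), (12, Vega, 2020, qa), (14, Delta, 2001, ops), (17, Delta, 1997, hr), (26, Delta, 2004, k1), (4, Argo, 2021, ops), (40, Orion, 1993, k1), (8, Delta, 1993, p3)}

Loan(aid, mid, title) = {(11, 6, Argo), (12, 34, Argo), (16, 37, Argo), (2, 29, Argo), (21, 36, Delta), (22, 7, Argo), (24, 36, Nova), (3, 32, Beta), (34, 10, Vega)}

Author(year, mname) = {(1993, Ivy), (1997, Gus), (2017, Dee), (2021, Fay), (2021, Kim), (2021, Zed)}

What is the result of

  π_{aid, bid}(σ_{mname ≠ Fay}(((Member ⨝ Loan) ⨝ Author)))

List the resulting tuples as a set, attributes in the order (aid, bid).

Natural join on title: {(10, Delta, 1989, x2, 21, 36), (12, Vega, 2020, qa, 34, 10), (14, Delta, 2001, ops, 21, 36), (17, Delta, 1997, hr, 21, 36), (26, Delta, 2004, k1, 21, 36), (4, Argo, 2021, ops, 11, 6), (4, Argo, 2021, ops, 12, 34), (4, Argo, 2021, ops, 16, 37), (4, Argo, 2021, ops, 2, 29), (4, Argo, 2021, ops, 22, 7), (8, Delta, 1993, p3, 21, 36)}
Natural join on year: {(17, Delta, 1997, hr, 21, 36, Gus), (4, Argo, 2021, ops, 11, 6, Fay), (4, Argo, 2021, ops, 11, 6, Kim), (4, Argo, 2021, ops, 11, 6, Zed), (4, Argo, 2021, ops, 12, 34, Fay), (4, Argo, 2021, ops, 12, 34, Kim), (4, Argo, 2021, ops, 12, 34, Zed), (4, Argo, 2021, ops, 16, 37, Fay), (4, Argo, 2021, ops, 16, 37, Kim), (4, Argo, 2021, ops, 16, 37, Zed), (4, Argo, 2021, ops, 2, 29, Fay), (4, Argo, 2021, ops, 2, 29, Kim), (4, Argo, 2021, ops, 2, 29, Zed), (4, Argo, 2021, ops, 22, 7, Fay), (4, Argo, 2021, ops, 22, 7, Kim), (4, Argo, 2021, ops, 22, 7, Zed), (8, Delta, 1993, p3, 21, 36, Ivy)}
Selection mname ≠ Fay: {(17, Delta, 1997, hr, 21, 36, Gus), (4, Argo, 2021, ops, 11, 6, Kim), (4, Argo, 2021, ops, 11, 6, Zed), (4, Argo, 2021, ops, 12, 34, Kim), (4, Argo, 2021, ops, 12, 34, Zed), (4, Argo, 2021, ops, 16, 37, Kim), (4, Argo, 2021, ops, 16, 37, Zed), (4, Argo, 2021, ops, 2, 29, Kim), (4, Argo, 2021, ops, 2, 29, Zed), (4, Argo, 2021, ops, 22, 7, Kim), (4, Argo, 2021, ops, 22, 7, Zed), (8, Delta, 1993, p3, 21, 36, Ivy)}
Projecting to aid, bid (5 duplicate(s) eliminated): {(11, 4), (12, 4), (16, 4), (2, 4), (21, 17), (21, 8), (22, 4)}

{(11, 4), (12, 4), (16, 4), (2, 4), (21, 17), (21, 8), (22, 4)}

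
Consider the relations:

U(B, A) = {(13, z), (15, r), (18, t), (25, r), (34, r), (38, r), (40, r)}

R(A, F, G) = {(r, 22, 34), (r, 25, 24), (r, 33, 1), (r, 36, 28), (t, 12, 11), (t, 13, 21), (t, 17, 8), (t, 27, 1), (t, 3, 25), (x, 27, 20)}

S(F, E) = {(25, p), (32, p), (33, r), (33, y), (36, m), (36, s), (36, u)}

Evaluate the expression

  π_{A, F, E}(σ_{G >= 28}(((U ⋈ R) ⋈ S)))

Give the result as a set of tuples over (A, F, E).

Joining U and R on A yields {(15, r, 22, 34), (15, r, 25, 24), (15, r, 33, 1), (15, r, 36, 28), (18, t, 12, 11), (18, t, 13, 21), (18, t, 17, 8), (18, t, 27, 1), (18, t, 3, 25), (25, r, 22, 34), (25, r, 25, 24), (25, r, 33, 1), (25, r, 36, 28), (34, r, 22, 34), (34, r, 25, 24), (34, r, 33, 1), (34, r, 36, 28), (38, r, 22, 34), (38, r, 25, 24), (38, r, 33, 1), (38, r, 36, 28), (40, r, 22, 34), (40, r, 25, 24), (40, r, 33, 1), (40, r, 36, 28)}.
Joining (U ⋈ R) and S on F yields {(15, r, 25, 24, p), (15, r, 33, 1, r), (15, r, 33, 1, y), (15, r, 36, 28, m), (15, r, 36, 28, s), (15, r, 36, 28, u), (25, r, 25, 24, p), (25, r, 33, 1, r), (25, r, 33, 1, y), (25, r, 36, 28, m), (25, r, 36, 28, s), (25, r, 36, 28, u), (34, r, 25, 24, p), (34, r, 33, 1, r), (34, r, 33, 1, y), (34, r, 36, 28, m), (34, r, 36, 28, s), (34, r, 36, 28, u), (38, r, 25, 24, p), (38, r, 33, 1, r), (38, r, 33, 1, y), (38, r, 36, 28, m), (38, r, 36, 28, s), (38, r, 36, 28, u), (40, r, 25, 24, p), (40, r, 33, 1, r), (40, r, 33, 1, y), (40, r, 36, 28, m), (40, r, 36, 28, s), (40, r, 36, 28, u)}.
Apply σ_{G >= 28}; surviving tuples: {(15, r, 36, 28, m), (15, r, 36, 28, s), (15, r, 36, 28, u), (25, r, 36, 28, m), (25, r, 36, 28, s), (25, r, 36, 28, u), (34, r, 36, 28, m), (34, r, 36, 28, s), (34, r, 36, 28, u), (38, r, 36, 28, m), (38, r, 36, 28, s), (38, r, 36, 28, u), (40, r, 36, 28, m), (40, r, 36, 28, s), (40, r, 36, 28, u)}
Projecting to A, F, E (12 duplicate(s) eliminated): {(r, 36, m), (r, 36, s), (r, 36, u)}

{(r, 36, m), (r, 36, s), (r, 36, u)}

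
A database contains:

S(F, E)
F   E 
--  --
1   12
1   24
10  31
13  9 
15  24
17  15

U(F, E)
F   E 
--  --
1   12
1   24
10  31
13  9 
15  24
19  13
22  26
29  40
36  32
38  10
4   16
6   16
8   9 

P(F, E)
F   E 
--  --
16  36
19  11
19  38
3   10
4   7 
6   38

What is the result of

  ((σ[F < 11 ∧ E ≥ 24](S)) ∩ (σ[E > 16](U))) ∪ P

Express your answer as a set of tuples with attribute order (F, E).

{(1, 24), (10, 31), (16, 36), (19, 11), (19, 38), (3, 10), (4, 7), (6, 38)}

σ[F < 11 ∧ E ≥ 24]: keep tuples satisfying F < 11 ∧ E ≥ 24 → {(1, 24), (10, 31)}
σ[E > 16]: keep tuples satisfying E > 16 → {(1, 24), (10, 31), (15, 24), (22, 26), (29, 40), (36, 32)}
Taking the intersection: {(1, 24), (10, 31)}
Taking the union: {(1, 24), (10, 31), (16, 36), (19, 11), (19, 38), (3, 10), (4, 7), (6, 38)}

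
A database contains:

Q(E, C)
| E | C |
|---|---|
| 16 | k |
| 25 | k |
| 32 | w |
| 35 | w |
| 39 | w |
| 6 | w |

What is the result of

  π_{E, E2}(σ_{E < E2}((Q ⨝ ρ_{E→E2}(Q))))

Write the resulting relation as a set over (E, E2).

ρ[E→E2]: schema becomes (E2, C); tuples unchanged.
Natural join on C: {(16, k, 16), (16, k, 25), (25, k, 16), (25, k, 25), (32, w, 32), (32, w, 35), (32, w, 39), (32, w, 6), (35, w, 32), (35, w, 35), (35, w, 39), (35, w, 6), (39, w, 32), (39, w, 35), (39, w, 39), (39, w, 6), (6, w, 32), (6, w, 35), (6, w, 39), (6, w, 6)}
σ[E < E2]: keep tuples satisfying E < E2 → {(16, k, 25), (32, w, 35), (32, w, 39), (35, w, 39), (6, w, 32), (6, w, 35), (6, w, 39)}
Projecting to E, E2: {(16, 25), (32, 35), (32, 39), (35, 39), (6, 32), (6, 35), (6, 39)}

{(16, 25), (32, 35), (32, 39), (35, 39), (6, 32), (6, 35), (6, 39)}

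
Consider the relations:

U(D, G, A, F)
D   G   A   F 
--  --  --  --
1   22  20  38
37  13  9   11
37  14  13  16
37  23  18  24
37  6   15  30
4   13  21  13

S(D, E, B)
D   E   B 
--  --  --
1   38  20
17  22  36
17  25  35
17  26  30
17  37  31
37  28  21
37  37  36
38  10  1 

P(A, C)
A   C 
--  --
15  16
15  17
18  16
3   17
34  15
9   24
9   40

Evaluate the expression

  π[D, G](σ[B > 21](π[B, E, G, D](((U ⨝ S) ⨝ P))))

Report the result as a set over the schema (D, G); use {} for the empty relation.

{(37, 13), (37, 23), (37, 6)}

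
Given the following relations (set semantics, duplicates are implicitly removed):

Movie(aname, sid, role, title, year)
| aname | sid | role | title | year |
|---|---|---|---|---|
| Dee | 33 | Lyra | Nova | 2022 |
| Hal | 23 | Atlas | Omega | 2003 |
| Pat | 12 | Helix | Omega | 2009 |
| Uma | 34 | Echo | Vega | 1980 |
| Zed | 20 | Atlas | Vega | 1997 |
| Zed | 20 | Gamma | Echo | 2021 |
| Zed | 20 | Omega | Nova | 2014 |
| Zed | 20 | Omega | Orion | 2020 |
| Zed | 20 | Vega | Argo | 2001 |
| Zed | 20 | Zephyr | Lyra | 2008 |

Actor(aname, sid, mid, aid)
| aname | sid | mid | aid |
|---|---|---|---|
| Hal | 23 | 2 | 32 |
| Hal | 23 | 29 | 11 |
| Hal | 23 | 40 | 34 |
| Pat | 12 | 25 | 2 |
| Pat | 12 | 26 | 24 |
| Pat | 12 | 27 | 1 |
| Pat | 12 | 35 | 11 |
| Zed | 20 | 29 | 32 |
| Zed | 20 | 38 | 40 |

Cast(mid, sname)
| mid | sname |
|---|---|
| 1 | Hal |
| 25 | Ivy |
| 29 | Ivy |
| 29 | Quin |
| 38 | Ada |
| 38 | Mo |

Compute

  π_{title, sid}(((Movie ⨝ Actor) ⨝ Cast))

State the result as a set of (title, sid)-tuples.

Joining Movie and Actor on aname, sid yields {(Hal, 23, Atlas, Omega, 2003, 2, 32), (Hal, 23, Atlas, Omega, 2003, 29, 11), (Hal, 23, Atlas, Omega, 2003, 40, 34), (Pat, 12, Helix, Omega, 2009, 25, 2), (Pat, 12, Helix, Omega, 2009, 26, 24), (Pat, 12, Helix, Omega, 2009, 27, 1), (Pat, 12, Helix, Omega, 2009, 35, 11), (Zed, 20, Atlas, Vega, 1997, 29, 32), (Zed, 20, Atlas, Vega, 1997, 38, 40), (Zed, 20, Gamma, Echo, 2021, 29, 32), (Zed, 20, Gamma, Echo, 2021, 38, 40), (Zed, 20, Omega, Nova, 2014, 29, 32), (Zed, 20, Omega, Nova, 2014, 38, 40), (Zed, 20, Omega, Orion, 2020, 29, 32), (Zed, 20, Omega, Orion, 2020, 38, 40), (Zed, 20, Vega, Argo, 2001, 29, 32), (Zed, 20, Vega, Argo, 2001, 38, 40), (Zed, 20, Zephyr, Lyra, 2008, 29, 32), (Zed, 20, Zephyr, Lyra, 2008, 38, 40)}.
Joining (Movie ⨝ Actor) and Cast on mid yields {(Hal, 23, Atlas, Omega, 2003, 29, 11, Ivy), (Hal, 23, Atlas, Omega, 2003, 29, 11, Quin), (Pat, 12, Helix, Omega, 2009, 25, 2, Ivy), (Zed, 20, Atlas, Vega, 1997, 29, 32, Ivy), (Zed, 20, Atlas, Vega, 1997, 29, 32, Quin), (Zed, 20, Atlas, Vega, 1997, 38, 40, Ada), (Zed, 20, Atlas, Vega, 1997, 38, 40, Mo), (Zed, 20, Gamma, Echo, 2021, 29, 32, Ivy), (Zed, 20, Gamma, Echo, 2021, 29, 32, Quin), (Zed, 20, Gamma, Echo, 2021, 38, 40, Ada), (Zed, 20, Gamma, Echo, 2021, 38, 40, Mo), (Zed, 20, Omega, Nova, 2014, 29, 32, Ivy), (Zed, 20, Omega, Nova, 2014, 29, 32, Quin), (Zed, 20, Omega, Nova, 2014, 38, 40, Ada), (Zed, 20, Omega, Nova, 2014, 38, 40, Mo), (Zed, 20, Omega, Orion, 2020, 29, 32, Ivy), (Zed, 20, Omega, Orion, 2020, 29, 32, Quin), (Zed, 20, Omega, Orion, 2020, 38, 40, Ada), (Zed, 20, Omega, Orion, 2020, 38, 40, Mo), (Zed, 20, Vega, Argo, 2001, 29, 32, Ivy), (Zed, 20, Vega, Argo, 2001, 29, 32, Quin), (Zed, 20, Vega, Argo, 2001, 38, 40, Ada), (Zed, 20, Vega, Argo, 2001, 38, 40, Mo), (Zed, 20, Zephyr, Lyra, 2008, 29, 32, Ivy), (Zed, 20, Zephyr, Lyra, 2008, 29, 32, Quin), (Zed, 20, Zephyr, Lyra, 2008, 38, 40, Ada), (Zed, 20, Zephyr, Lyra, 2008, 38, 40, Mo)}.
π[title, sid]: project onto (title, sid) (19 duplicate(s) eliminated) → {(Argo, 20), (Echo, 20), (Lyra, 20), (Nova, 20), (Omega, 12), (Omega, 23), (Orion, 20), (Vega, 20)}

{(Argo, 20), (Echo, 20), (Lyra, 20), (Nova, 20), (Omega, 12), (Omega, 23), (Orion, 20), (Vega, 20)}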